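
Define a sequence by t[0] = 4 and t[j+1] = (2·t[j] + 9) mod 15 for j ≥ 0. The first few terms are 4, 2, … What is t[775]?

Listing terms: t[0] = 4; t[1] = 2; t[2] = 13; t[3] = 5; t[4] = 4.
Since t[4] = t[0] = 4, the sequence is periodic with period 4.
(775 - 0) mod 4 = 3, so t[775] = t[3] = 5.

5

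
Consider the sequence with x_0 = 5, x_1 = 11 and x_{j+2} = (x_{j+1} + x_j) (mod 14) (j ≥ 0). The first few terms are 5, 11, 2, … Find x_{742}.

Listing terms: x_0 = 5,  x_1 = 11,  x_2 = 2,  x_3 = 13,  x_4 = 1,  x_5 = 0,  x_6 = 1,  x_7 = 1,  x_8 = 2,  x_9 = 3,  x_{10} = 5,  x_{11} = 8,  x_{12} = 13,  x_{13} = 7,  x_{14} = 6,  x_{15} = 13,  x_{16} = 5,  x_{17} = 4,  x_{18} = 9,  x_{19} = 13,  x_{20} = 8,  x_{21} = 7,  x_{22} = 1,  x_{23} = 8,  x_{24} = 9,  x_{25} = 3,  x_{26} = 12,  x_{27} = 1,  x_{28} = 13,  x_{29} = 0,  x_{30} = 13,  x_{31} = 13,  x_{32} = 12,  x_{33} = 11,  x_{34} = 9,  x_{35} = 6,  x_{36} = 1,  x_{37} = 7,  x_{38} = 8,  x_{39} = 1,  x_{40} = 9,  x_{41} = 10,  x_{42} = 5,  x_{43} = 1,  x_{44} = 6,  x_{45} = 7,  x_{46} = 13,  x_{47} = 6,  x_{48} = 5,  x_{49} = 11.
The sequence repeats with period 48.
(742 - 0) mod 48 = 22, so x_{742} = x_{22} = 1.

1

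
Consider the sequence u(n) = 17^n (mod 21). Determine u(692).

16

Listing terms: u(0) = 1,  u(1) = 17,  u(2) = 16,  u(3) = 20,  u(4) = 4,  u(5) = 5,  u(6) = 1.
Since u(6) = u(0) = 1, the sequence is periodic with period 6.
So u(692) = u(0 + ((692-0) mod 6)) = u(2) = 16.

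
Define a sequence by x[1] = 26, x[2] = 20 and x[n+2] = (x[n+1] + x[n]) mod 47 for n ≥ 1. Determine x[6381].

Listing terms: x[1] = 26; x[2] = 20; x[3] = 46; x[4] = 19; x[5] = 18; x[6] = 37; x[7] = 8; x[8] = 45; x[9] = 6; x[10] = 4; x[11] = 10; x[12] = 14; x[13] = 24; x[14] = 38; x[15] = 15; x[16] = 6; x[17] = 21; x[18] = 27; x[19] = 1; x[20] = 28; x[21] = 29; x[22] = 10; x[23] = 39; x[24] = 2; x[25] = 41; x[26] = 43; x[27] = 37; x[28] = 33; x[29] = 23; x[30] = 9; x[31] = 32; x[32] = 41; x[33] = 26; x[34] = 20.
Since (x[33], x[34]) = (x[1], x[2]) = (26, 20) (two consecutive terms determine the rest), the sequence is periodic with period 32.
So x[6381] = x[1 + ((6381-1) mod 32)] = x[13] = 24.

24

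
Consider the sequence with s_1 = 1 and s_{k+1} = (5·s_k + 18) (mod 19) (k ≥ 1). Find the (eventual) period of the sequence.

Computing terms: s_1 = 1; s_2 = 4; s_3 = 0; s_4 = 18; s_5 = 13; s_6 = 7; s_7 = 15; s_8 = 17; s_9 = 8; s_{10} = 1.
Since s_{10} = s_1 = 1, the sequence is periodic with period 9.

9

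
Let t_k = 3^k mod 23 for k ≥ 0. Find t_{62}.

Computing terms: t_0 = 1,  t_1 = 3,  t_2 = 9,  t_3 = 4,  t_4 = 12,  t_5 = 13,  t_6 = 16,  t_7 = 2,  t_8 = 6,  t_9 = 18,  t_{10} = 8,  t_{11} = 1.
Since t_{11} = t_0 = 1, the sequence is periodic with period 11.
So t_{62} = t_{0 + ((62-0) mod 11)} = t_7 = 2.

2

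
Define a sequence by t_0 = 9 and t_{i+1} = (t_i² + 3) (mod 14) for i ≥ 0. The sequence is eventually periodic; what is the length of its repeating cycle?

Computing terms: t_0 = 9, t_1 = 0, t_2 = 3, t_3 = 12, t_4 = 7, t_5 = 10, t_6 = 5, t_7 = 0.
Since t_7 = t_1 = 0, the sequence is eventually periodic: after a pre-period of length 1 it cycles with period 6.

6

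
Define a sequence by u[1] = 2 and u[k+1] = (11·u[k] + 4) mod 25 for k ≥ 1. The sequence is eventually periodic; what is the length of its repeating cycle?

25

Listing terms: u[1] = 2,  u[2] = 1,  u[3] = 15,  u[4] = 19,  u[5] = 13,  u[6] = 22,  u[7] = 21,  u[8] = 10,  u[9] = 14,  u[10] = 8,  u[11] = 17,  u[12] = 16,  u[13] = 5,  u[14] = 9,  u[15] = 3,  u[16] = 12,  u[17] = 11,  u[18] = 0,  u[19] = 4,  u[20] = 23,  u[21] = 7,  u[22] = 6,  u[23] = 20,  u[24] = 24,  u[25] = 18,  u[26] = 2.
Since u[26] = u[1] = 2, the sequence is periodic with period 25.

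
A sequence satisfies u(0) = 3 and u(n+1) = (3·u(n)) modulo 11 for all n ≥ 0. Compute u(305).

Listing terms: u(0) = 3,  u(1) = 9,  u(2) = 5,  u(3) = 4,  u(4) = 1,  u(5) = 3.
The sequence repeats with period 5.
So u(305) = u(0 + ((305-0) mod 5)) = u(0) = 3.

3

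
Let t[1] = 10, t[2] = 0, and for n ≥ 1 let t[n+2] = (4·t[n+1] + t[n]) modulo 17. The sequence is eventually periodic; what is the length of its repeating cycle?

12

t[1] = 10; t[2] = 0; t[3] = 10; t[4] = 6; t[5] = 0; t[6] = 6; t[7] = 7; t[8] = 0; t[9] = 7; t[10] = 11; t[11] = 0; t[12] = 11; t[13] = 10; t[14] = 0.
Since (t[13], t[14]) = (t[1], t[2]) = (10, 0) (two consecutive terms determine the rest), the sequence is periodic with period 12.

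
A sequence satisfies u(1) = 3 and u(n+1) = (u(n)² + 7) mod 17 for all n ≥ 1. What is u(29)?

Listing terms: u(1) = 3; u(2) = 16; u(3) = 8; u(4) = 3.
The sequence repeats with period 3.
(29 - 1) mod 3 = 1, so u(29) = u(2) = 16.

16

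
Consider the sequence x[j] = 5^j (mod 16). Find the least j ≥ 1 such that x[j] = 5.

1

x[0] = 1,  x[1] = 5,  x[2] = 9,  x[3] = 13,  x[4] = 1.
Since x[4] = x[0] = 1, the sequence is periodic with period 4.
The value 5 first appears (with j ≥ 1) at x[1].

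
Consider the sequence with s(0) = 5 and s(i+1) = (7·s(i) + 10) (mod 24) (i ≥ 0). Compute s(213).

Computing terms: s(0) = 5,  s(1) = 21,  s(2) = 13,  s(3) = 5.
Since s(3) = s(0) = 5, the sequence is periodic with period 3.
(213 - 0) mod 3 = 0, so s(213) = s(0) = 5.

5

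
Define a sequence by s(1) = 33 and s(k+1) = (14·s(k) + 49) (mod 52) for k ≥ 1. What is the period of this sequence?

13

Listing terms: s(1) = 33; s(2) = 43; s(3) = 27; s(4) = 11; s(5) = 47; s(6) = 31; s(7) = 15; s(8) = 51; s(9) = 35; s(10) = 19; s(11) = 3; s(12) = 39; s(13) = 23; s(14) = 7; s(15) = 43.
Since s(15) = s(2) = 43, the sequence is eventually periodic: after a pre-period of length 1 it cycles with period 13.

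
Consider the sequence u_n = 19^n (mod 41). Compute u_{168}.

We have u_1 = 19; u_2 = 33; u_3 = 12; u_4 = 23; u_5 = 27; u_6 = 21; u_7 = 30; u_8 = 37; u_9 = 6; u_{10} = 32; u_{11} = 34; u_{12} = 31; u_{13} = 15; u_{14} = 39; u_{15} = 3; u_{16} = 16; u_{17} = 17; u_{18} = 36; u_{19} = 28; u_{20} = 40; u_{21} = 22; u_{22} = 8; u_{23} = 29; u_{24} = 18; u_{25} = 14; u_{26} = 20; u_{27} = 11; u_{28} = 4; u_{29} = 35; u_{30} = 9; u_{31} = 7; u_{32} = 10; u_{33} = 26; u_{34} = 2; u_{35} = 38; u_{36} = 25; u_{37} = 24; u_{38} = 5; u_{39} = 13; u_{40} = 1; u_{41} = 19.
Since u_{41} = u_1 = 19, the sequence is periodic with period 40.
(168 - 1) mod 40 = 7, so u_{168} = u_8 = 37.

37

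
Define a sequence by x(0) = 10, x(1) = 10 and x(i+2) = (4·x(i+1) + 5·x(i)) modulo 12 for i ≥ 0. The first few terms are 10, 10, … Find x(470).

x(0) = 10,  x(1) = 10,  x(2) = 6,  x(3) = 2,  x(4) = 2,  x(5) = 6,  x(6) = 10,  x(7) = 10.
Since (x(6), x(7)) = (x(0), x(1)) = (10, 10) (two consecutive terms determine the rest), the sequence is periodic with period 6.
So x(470) = x(0 + ((470-0) mod 6)) = x(2) = 6.

6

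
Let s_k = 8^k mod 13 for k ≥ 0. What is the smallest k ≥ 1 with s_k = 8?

1

Listing terms: s_0 = 1; s_1 = 8; s_2 = 12; s_3 = 5; s_4 = 1.
The sequence repeats with period 4.
The value 8 first appears (with k ≥ 1) at s_1.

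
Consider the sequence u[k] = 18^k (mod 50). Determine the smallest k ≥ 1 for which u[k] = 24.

u[0] = 1; u[1] = 18; u[2] = 24; u[3] = 32; u[4] = 26; u[5] = 18.
Since u[5] = u[1] = 18, the sequence is eventually periodic: after a pre-period of length 1 it cycles with period 4.
The value 24 first appears (with k ≥ 1) at u[2].

2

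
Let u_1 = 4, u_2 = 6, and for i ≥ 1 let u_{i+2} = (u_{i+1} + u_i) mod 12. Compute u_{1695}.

Listing terms: u_1 = 4,  u_2 = 6,  u_3 = 10,  u_4 = 4,  u_5 = 2,  u_6 = 6,  u_7 = 8,  u_8 = 2,  u_9 = 10,  u_{10} = 0,  u_{11} = 10,  u_{12} = 10,  u_{13} = 8,  u_{14} = 6,  u_{15} = 2,  u_{16} = 8,  u_{17} = 10,  u_{18} = 6,  u_{19} = 4,  u_{20} = 10,  u_{21} = 2,  u_{22} = 0,  u_{23} = 2,  u_{24} = 2,  u_{25} = 4,  u_{26} = 6.
Since (u_{25}, u_{26}) = (u_1, u_2) = (4, 6) (two consecutive terms determine the rest), the sequence is periodic with period 24.
(1695 - 1) mod 24 = 14, so u_{1695} = u_{15} = 2.

2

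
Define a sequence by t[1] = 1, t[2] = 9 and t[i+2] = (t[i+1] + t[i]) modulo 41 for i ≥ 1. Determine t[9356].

37

Computing terms: t[1] = 1,  t[2] = 9,  t[3] = 10,  t[4] = 19,  t[5] = 29,  t[6] = 7,  t[7] = 36,  t[8] = 2,  t[9] = 38,  t[10] = 40,  t[11] = 37,  t[12] = 36,  t[13] = 32,  t[14] = 27,  t[15] = 18,  t[16] = 4,  t[17] = 22,  t[18] = 26,  t[19] = 7,  t[20] = 33,  t[21] = 40,  t[22] = 32,  t[23] = 31,  t[24] = 22,  t[25] = 12,  t[26] = 34,  t[27] = 5,  t[28] = 39,  t[29] = 3,  t[30] = 1,  t[31] = 4,  t[32] = 5,  t[33] = 9,  t[34] = 14,  t[35] = 23,  t[36] = 37,  t[37] = 19,  t[38] = 15,  t[39] = 34,  t[40] = 8,  t[41] = 1,  t[42] = 9.
Since (t[41], t[42]) = (t[1], t[2]) = (1, 9) (two consecutive terms determine the rest), the sequence is periodic with period 40.
(9356 - 1) mod 40 = 35, so t[9356] = t[36] = 37.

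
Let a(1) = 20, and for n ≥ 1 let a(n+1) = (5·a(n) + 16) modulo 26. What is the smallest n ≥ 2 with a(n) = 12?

We have a(1) = 20,  a(2) = 12,  a(3) = 24,  a(4) = 6,  a(5) = 20.
The sequence repeats with period 4.
The value 12 first appears (with n ≥ 2) at a(2).

2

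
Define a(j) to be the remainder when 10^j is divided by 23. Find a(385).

a(0) = 1; a(1) = 10; a(2) = 8; a(3) = 11; a(4) = 18; a(5) = 19; a(6) = 6; a(7) = 14; a(8) = 2; a(9) = 20; a(10) = 16; a(11) = 22; a(12) = 13; a(13) = 15; a(14) = 12; a(15) = 5; a(16) = 4; a(17) = 17; a(18) = 9; a(19) = 21; a(20) = 3; a(21) = 7; a(22) = 1.
The sequence repeats with period 22.
(385 - 0) mod 22 = 11, so a(385) = a(11) = 22.

22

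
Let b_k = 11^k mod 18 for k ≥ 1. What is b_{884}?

13

b_1 = 11,  b_2 = 13,  b_3 = 17,  b_4 = 7,  b_5 = 5,  b_6 = 1,  b_7 = 11.
The sequence repeats with period 6.
(884 - 1) mod 6 = 1, so b_{884} = b_2 = 13.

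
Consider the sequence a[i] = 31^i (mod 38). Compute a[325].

31

Listing terms: a[1] = 31,  a[2] = 11,  a[3] = 37,  a[4] = 7,  a[5] = 27,  a[6] = 1,  a[7] = 31.
Since a[7] = a[1] = 31, the sequence is periodic with period 6.
So a[325] = a[1 + ((325-1) mod 6)] = a[1] = 31.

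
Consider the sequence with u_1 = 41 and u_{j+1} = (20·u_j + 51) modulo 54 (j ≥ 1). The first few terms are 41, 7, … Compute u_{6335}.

17

Listing terms: u_1 = 41, u_2 = 7, u_3 = 29, u_4 = 37, u_5 = 35, u_6 = 49, u_7 = 5, u_8 = 43, u_9 = 47, u_{10} = 19, u_{11} = 53, u_{12} = 31, u_{13} = 23, u_{14} = 25, u_{15} = 11, u_{16} = 1, u_{17} = 17, u_{18} = 13, u_{19} = 41.
The sequence repeats with period 18.
So u_{6335} = u_{1 + ((6335-1) mod 18)} = u_{17} = 17.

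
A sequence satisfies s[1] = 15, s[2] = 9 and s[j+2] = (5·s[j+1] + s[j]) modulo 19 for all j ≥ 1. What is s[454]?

15

s[1] = 15; s[2] = 9; s[3] = 3; s[4] = 5; s[5] = 9; s[6] = 12; s[7] = 12; s[8] = 15; s[9] = 11; s[10] = 13; s[11] = 0; s[12] = 13; s[13] = 8; s[14] = 15; s[15] = 7; s[16] = 12; s[17] = 10; s[18] = 5; s[19] = 16; s[20] = 9; s[21] = 4; s[22] = 10; s[23] = 16; s[24] = 14; s[25] = 10; s[26] = 7; s[27] = 7; s[28] = 4; s[29] = 8; s[30] = 6; s[31] = 0; s[32] = 6; s[33] = 11; s[34] = 4; s[35] = 12; s[36] = 7; s[37] = 9; s[38] = 14; s[39] = 3; s[40] = 10; s[41] = 15; s[42] = 9.
The sequence repeats with period 40.
(454 - 1) mod 40 = 13, so s[454] = s[14] = 15.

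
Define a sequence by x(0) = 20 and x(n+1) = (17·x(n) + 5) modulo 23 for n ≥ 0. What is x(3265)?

Computing terms: x(0) = 20,  x(1) = 0,  x(2) = 5,  x(3) = 21,  x(4) = 17,  x(5) = 18,  x(6) = 12,  x(7) = 2,  x(8) = 16,  x(9) = 1,  x(10) = 22,  x(11) = 11,  x(12) = 8,  x(13) = 3,  x(14) = 10,  x(15) = 14,  x(16) = 13,  x(17) = 19,  x(18) = 6,  x(19) = 15,  x(20) = 7,  x(21) = 9,  x(22) = 20.
Since x(22) = x(0) = 20, the sequence is periodic with period 22.
So x(3265) = x(0 + ((3265-0) mod 22)) = x(9) = 1.

1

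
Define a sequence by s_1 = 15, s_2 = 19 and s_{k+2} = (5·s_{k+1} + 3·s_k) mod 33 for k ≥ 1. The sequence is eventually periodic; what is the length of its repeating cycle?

10

Listing terms: s_1 = 15,  s_2 = 19,  s_3 = 8,  s_4 = 31,  s_5 = 14,  s_6 = 31,  s_7 = 32,  s_8 = 22,  s_9 = 8,  s_{10} = 7,  s_{11} = 26,  s_{12} = 19,  s_{13} = 8.
Since (s_{12}, s_{13}) = (s_2, s_3) = (19, 8) (two consecutive terms determine the rest), the sequence is eventually periodic: after a pre-period of length 1 it cycles with period 10.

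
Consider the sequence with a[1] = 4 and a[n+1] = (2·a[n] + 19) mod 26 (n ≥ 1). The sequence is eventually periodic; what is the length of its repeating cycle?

12

a[1] = 4, a[2] = 1, a[3] = 21, a[4] = 9, a[5] = 11, a[6] = 15, a[7] = 23, a[8] = 13, a[9] = 19, a[10] = 5, a[11] = 3, a[12] = 25, a[13] = 17, a[14] = 1.
Since a[14] = a[2] = 1, the sequence is eventually periodic: after a pre-period of length 1 it cycles with period 12.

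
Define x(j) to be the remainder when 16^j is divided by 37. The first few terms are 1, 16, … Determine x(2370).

Listing terms: x(0) = 1,  x(1) = 16,  x(2) = 34,  x(3) = 26,  x(4) = 9,  x(5) = 33,  x(6) = 10,  x(7) = 12,  x(8) = 7,  x(9) = 1.
The sequence repeats with period 9.
So x(2370) = x(0 + ((2370-0) mod 9)) = x(3) = 26.

26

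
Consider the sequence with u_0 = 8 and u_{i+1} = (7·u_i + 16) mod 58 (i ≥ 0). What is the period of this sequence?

Listing terms: u_0 = 8; u_1 = 14; u_2 = 56; u_3 = 2; u_4 = 30; u_5 = 52; u_6 = 32; u_7 = 8.
Since u_7 = u_0 = 8, the sequence is periodic with period 7.

7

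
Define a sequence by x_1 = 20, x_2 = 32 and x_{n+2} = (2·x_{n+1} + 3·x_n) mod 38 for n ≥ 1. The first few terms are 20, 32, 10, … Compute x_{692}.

0

Computing terms: x_1 = 20; x_2 = 32; x_3 = 10; x_4 = 2; x_5 = 34; x_6 = 36; x_7 = 22; x_8 = 0; x_9 = 28; x_{10} = 18; x_{11} = 6; x_{12} = 28; x_{13} = 36; x_{14} = 4; x_{15} = 2; x_{16} = 16; x_{17} = 0; x_{18} = 10; x_{19} = 20; x_{20} = 32.
Since (x_{19}, x_{20}) = (x_1, x_2) = (20, 32) (two consecutive terms determine the rest), the sequence is periodic with period 18.
So x_{692} = x_{1 + ((692-1) mod 18)} = x_8 = 0.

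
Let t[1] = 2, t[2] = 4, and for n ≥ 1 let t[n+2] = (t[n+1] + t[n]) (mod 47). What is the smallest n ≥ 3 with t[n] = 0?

Listing terms: t[1] = 2,  t[2] = 4,  t[3] = 6,  t[4] = 10,  t[5] = 16,  t[6] = 26,  t[7] = 42,  t[8] = 21,  t[9] = 16,  t[10] = 37,  t[11] = 6,  t[12] = 43,  t[13] = 2,  t[14] = 45,  t[15] = 0,  t[16] = 45,  t[17] = 45,  t[18] = 43,  t[19] = 41,  t[20] = 37,  t[21] = 31,  t[22] = 21,  t[23] = 5,  t[24] = 26,  t[25] = 31,  t[26] = 10,  t[27] = 41,  t[28] = 4,  t[29] = 45,  t[30] = 2,  t[31] = 0,  t[32] = 2,  t[33] = 2,  t[34] = 4.
Since (t[33], t[34]) = (t[1], t[2]) = (2, 4) (two consecutive terms determine the rest), the sequence is periodic with period 32.
The value 0 first appears (with n ≥ 3) at t[15].

15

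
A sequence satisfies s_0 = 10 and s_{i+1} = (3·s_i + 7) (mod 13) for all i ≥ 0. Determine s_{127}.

11

Computing terms: s_0 = 10,  s_1 = 11,  s_2 = 1,  s_3 = 10.
The sequence repeats with period 3.
(127 - 0) mod 3 = 1, so s_{127} = s_1 = 11.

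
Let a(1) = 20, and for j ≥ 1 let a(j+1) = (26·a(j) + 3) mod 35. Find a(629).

4

a(1) = 20,  a(2) = 33,  a(3) = 21,  a(4) = 24,  a(5) = 32,  a(6) = 30,  a(7) = 13,  a(8) = 26,  a(9) = 14,  a(10) = 17,  a(11) = 25,  a(12) = 23,  a(13) = 6,  a(14) = 19,  a(15) = 7,  a(16) = 10,  a(17) = 18,  a(18) = 16,  a(19) = 34,  a(20) = 12,  a(21) = 0,  a(22) = 3,  a(23) = 11,  a(24) = 9,  a(25) = 27,  a(26) = 5,  a(27) = 28,  a(28) = 31,  a(29) = 4,  a(30) = 2,  a(31) = 20.
Since a(31) = a(1) = 20, the sequence is periodic with period 30.
(629 - 1) mod 30 = 28, so a(629) = a(29) = 4.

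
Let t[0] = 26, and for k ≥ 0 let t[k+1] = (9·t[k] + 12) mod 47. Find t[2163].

11

We have t[0] = 26; t[1] = 11; t[2] = 17; t[3] = 24; t[4] = 40; t[5] = 43; t[6] = 23; t[7] = 31; t[8] = 9; t[9] = 46; t[10] = 3; t[11] = 39; t[12] = 34; t[13] = 36; t[14] = 7; t[15] = 28; t[16] = 29; t[17] = 38; t[18] = 25; t[19] = 2; t[20] = 30; t[21] = 0; t[22] = 12; t[23] = 26.
The sequence repeats with period 23.
(2163 - 0) mod 23 = 1, so t[2163] = t[1] = 11.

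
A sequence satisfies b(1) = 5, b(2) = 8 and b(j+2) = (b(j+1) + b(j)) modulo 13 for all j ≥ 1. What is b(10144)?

1

Computing terms: b(1) = 5; b(2) = 8; b(3) = 0; b(4) = 8; b(5) = 8; b(6) = 3; b(7) = 11; b(8) = 1; b(9) = 12; b(10) = 0; b(11) = 12; b(12) = 12; b(13) = 11; b(14) = 10; b(15) = 8; b(16) = 5; b(17) = 0; b(18) = 5; b(19) = 5; b(20) = 10; b(21) = 2; b(22) = 12; b(23) = 1; b(24) = 0; b(25) = 1; b(26) = 1; b(27) = 2; b(28) = 3; b(29) = 5; b(30) = 8.
Since (b(29), b(30)) = (b(1), b(2)) = (5, 8) (two consecutive terms determine the rest), the sequence is periodic with period 28.
(10144 - 1) mod 28 = 7, so b(10144) = b(8) = 1.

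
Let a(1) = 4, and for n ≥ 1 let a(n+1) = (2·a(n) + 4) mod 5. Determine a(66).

Computing terms: a(1) = 4,  a(2) = 2,  a(3) = 3,  a(4) = 0,  a(5) = 4.
The sequence repeats with period 4.
(66 - 1) mod 4 = 1, so a(66) = a(2) = 2.

2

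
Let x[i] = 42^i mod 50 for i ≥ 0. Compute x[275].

x[0] = 1,  x[1] = 42,  x[2] = 14,  x[3] = 38,  x[4] = 46,  x[5] = 32,  x[6] = 44,  x[7] = 48,  x[8] = 16,  x[9] = 22,  x[10] = 24,  x[11] = 8,  x[12] = 36,  x[13] = 12,  x[14] = 4,  x[15] = 18,  x[16] = 6,  x[17] = 2,  x[18] = 34,  x[19] = 28,  x[20] = 26,  x[21] = 42.
Since x[21] = x[1] = 42, the sequence is eventually periodic: after a pre-period of length 1 it cycles with period 20.
For i ≥ 1, x[i] depends only on (i - 1) mod 20. (275 - 1) mod 20 = 14, so x[275] = x[15] = 18.

18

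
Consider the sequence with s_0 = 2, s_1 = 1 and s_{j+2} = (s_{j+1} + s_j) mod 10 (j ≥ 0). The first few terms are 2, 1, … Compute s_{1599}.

We have s_0 = 2, s_1 = 1, s_2 = 3, s_3 = 4, s_4 = 7, s_5 = 1, s_6 = 8, s_7 = 9, s_8 = 7, s_9 = 6, s_{10} = 3, s_{11} = 9, s_{12} = 2, s_{13} = 1.
Since (s_{12}, s_{13}) = (s_0, s_1) = (2, 1) (two consecutive terms determine the rest), the sequence is periodic with period 12.
(1599 - 0) mod 12 = 3, so s_{1599} = s_3 = 4.

4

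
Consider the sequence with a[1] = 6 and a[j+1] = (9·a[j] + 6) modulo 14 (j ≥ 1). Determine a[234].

Listing terms: a[1] = 6, a[2] = 4, a[3] = 0, a[4] = 6.
The sequence repeats with period 3.
(234 - 1) mod 3 = 2, so a[234] = a[3] = 0.

0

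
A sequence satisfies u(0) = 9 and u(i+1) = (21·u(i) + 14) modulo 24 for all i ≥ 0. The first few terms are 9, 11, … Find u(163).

We have u(0) = 9, u(1) = 11, u(2) = 5, u(3) = 23, u(4) = 17, u(5) = 11.
Since u(5) = u(1) = 11, the sequence is eventually periodic: after a pre-period of length 1 it cycles with period 4.
For i ≥ 1, u(i) depends only on (i - 1) mod 4. (163 - 1) mod 4 = 2, so u(163) = u(3) = 23.

23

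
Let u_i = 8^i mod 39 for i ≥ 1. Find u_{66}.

25

Listing terms: u_1 = 8; u_2 = 25; u_3 = 5; u_4 = 1; u_5 = 8.
The sequence repeats with period 4.
So u_{66} = u_{1 + ((66-1) mod 4)} = u_2 = 25.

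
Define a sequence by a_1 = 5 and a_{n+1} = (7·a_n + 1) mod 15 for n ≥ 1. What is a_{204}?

7

We have a_1 = 5,  a_2 = 6,  a_3 = 13,  a_4 = 2,  a_5 = 0,  a_6 = 1,  a_7 = 8,  a_8 = 12,  a_9 = 10,  a_{10} = 11,  a_{11} = 3,  a_{12} = 7,  a_{13} = 5.
The sequence repeats with period 12.
(204 - 1) mod 12 = 11, so a_{204} = a_{12} = 7.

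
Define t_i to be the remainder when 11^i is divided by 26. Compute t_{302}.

Computing terms: t_1 = 11, t_2 = 17, t_3 = 5, t_4 = 3, t_5 = 7, t_6 = 25, t_7 = 15, t_8 = 9, t_9 = 21, t_{10} = 23, t_{11} = 19, t_{12} = 1, t_{13} = 11.
Since t_{13} = t_1 = 11, the sequence is periodic with period 12.
So t_{302} = t_{1 + ((302-1) mod 12)} = t_2 = 17.

17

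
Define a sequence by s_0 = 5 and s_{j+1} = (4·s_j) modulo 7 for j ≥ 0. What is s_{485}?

We have s_0 = 5,  s_1 = 6,  s_2 = 3,  s_3 = 5.
The sequence repeats with period 3.
So s_{485} = s_{0 + ((485-0) mod 3)} = s_2 = 3.

3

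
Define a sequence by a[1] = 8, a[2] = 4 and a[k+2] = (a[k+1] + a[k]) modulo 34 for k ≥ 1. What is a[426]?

a[1] = 8, a[2] = 4, a[3] = 12, a[4] = 16, a[5] = 28, a[6] = 10, a[7] = 4, a[8] = 14, a[9] = 18, a[10] = 32, a[11] = 16, a[12] = 14, a[13] = 30, a[14] = 10, a[15] = 6, a[16] = 16, a[17] = 22, a[18] = 4, a[19] = 26, a[20] = 30, a[21] = 22, a[22] = 18, a[23] = 6, a[24] = 24, a[25] = 30, a[26] = 20, a[27] = 16, a[28] = 2, a[29] = 18, a[30] = 20, a[31] = 4, a[32] = 24, a[33] = 28, a[34] = 18, a[35] = 12, a[36] = 30, a[37] = 8, a[38] = 4.
Since (a[37], a[38]) = (a[1], a[2]) = (8, 4) (two consecutive terms determine the rest), the sequence is periodic with period 36.
So a[426] = a[1 + ((426-1) mod 36)] = a[30] = 20.

20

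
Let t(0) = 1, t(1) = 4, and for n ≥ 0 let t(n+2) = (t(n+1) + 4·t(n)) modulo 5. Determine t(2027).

2

Computing terms: t(0) = 1,  t(1) = 4,  t(2) = 3,  t(3) = 4,  t(4) = 1,  t(5) = 2,  t(6) = 1,  t(7) = 4.
Since (t(6), t(7)) = (t(0), t(1)) = (1, 4) (two consecutive terms determine the rest), the sequence is periodic with period 6.
(2027 - 0) mod 6 = 5, so t(2027) = t(5) = 2.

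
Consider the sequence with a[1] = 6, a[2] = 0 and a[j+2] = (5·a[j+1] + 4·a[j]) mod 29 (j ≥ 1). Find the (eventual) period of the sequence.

a[1] = 6, a[2] = 0, a[3] = 24, a[4] = 4, a[5] = 0, a[6] = 16, a[7] = 22, a[8] = 0, a[9] = 1, a[10] = 5, a[11] = 0, a[12] = 20, a[13] = 13, a[14] = 0, a[15] = 23, a[16] = 28, a[17] = 0, a[18] = 25, a[19] = 9, a[20] = 0, a[21] = 7, a[22] = 6, a[23] = 0.
Since (a[22], a[23]) = (a[1], a[2]) = (6, 0) (two consecutive terms determine the rest), the sequence is periodic with period 21.

21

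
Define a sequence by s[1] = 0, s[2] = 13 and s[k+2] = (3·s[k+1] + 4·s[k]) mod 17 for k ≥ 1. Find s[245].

s[1] = 0; s[2] = 13; s[3] = 5; s[4] = 16; s[5] = 0; s[6] = 13.
The sequence repeats with period 4.
(245 - 1) mod 4 = 0, so s[245] = s[1] = 0.

0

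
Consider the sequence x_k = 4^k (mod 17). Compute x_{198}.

Listing terms: x_0 = 1,  x_1 = 4,  x_2 = 16,  x_3 = 13,  x_4 = 1.
Since x_4 = x_0 = 1, the sequence is periodic with period 4.
(198 - 0) mod 4 = 2, so x_{198} = x_2 = 16.

16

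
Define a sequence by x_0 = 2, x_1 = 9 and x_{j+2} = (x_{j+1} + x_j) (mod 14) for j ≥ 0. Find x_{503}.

We have x_0 = 2, x_1 = 9, x_2 = 11, x_3 = 6, x_4 = 3, x_5 = 9, x_6 = 12, x_7 = 7, x_8 = 5, x_9 = 12, x_{10} = 3, x_{11} = 1, x_{12} = 4, x_{13} = 5, x_{14} = 9, x_{15} = 0, x_{16} = 9, x_{17} = 9, x_{18} = 4, x_{19} = 13, x_{20} = 3, x_{21} = 2, x_{22} = 5, x_{23} = 7, x_{24} = 12, x_{25} = 5, x_{26} = 3, x_{27} = 8, x_{28} = 11, x_{29} = 5, x_{30} = 2, x_{31} = 7, x_{32} = 9, x_{33} = 2, x_{34} = 11, x_{35} = 13, x_{36} = 10, x_{37} = 9, x_{38} = 5, x_{39} = 0, x_{40} = 5, x_{41} = 5, x_{42} = 10, x_{43} = 1, x_{44} = 11, x_{45} = 12, x_{46} = 9, x_{47} = 7, x_{48} = 2, x_{49} = 9.
The sequence repeats with period 48.
(503 - 0) mod 48 = 23, so x_{503} = x_{23} = 7.

7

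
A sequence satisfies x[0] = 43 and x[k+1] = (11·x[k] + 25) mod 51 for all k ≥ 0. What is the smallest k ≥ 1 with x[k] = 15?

7

Listing terms: x[0] = 43; x[1] = 39; x[2] = 46; x[3] = 21; x[4] = 1; x[5] = 36; x[6] = 13; x[7] = 15; x[8] = 37; x[9] = 24; x[10] = 34; x[11] = 42; x[12] = 28; x[13] = 27; x[14] = 16; x[15] = 48; x[16] = 43.
Since x[16] = x[0] = 43, the sequence is periodic with period 16.
The value 15 first appears (with k ≥ 1) at x[7].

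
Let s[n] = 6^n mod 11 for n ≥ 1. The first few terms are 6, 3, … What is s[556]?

5

s[1] = 6,  s[2] = 3,  s[3] = 7,  s[4] = 9,  s[5] = 10,  s[6] = 5,  s[7] = 8,  s[8] = 4,  s[9] = 2,  s[10] = 1,  s[11] = 6.
The sequence repeats with period 10.
So s[556] = s[1 + ((556-1) mod 10)] = s[6] = 5.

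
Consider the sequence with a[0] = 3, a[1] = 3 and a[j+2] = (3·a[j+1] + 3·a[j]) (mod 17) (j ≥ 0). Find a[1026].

We have a[0] = 3; a[1] = 3; a[2] = 1; a[3] = 12; a[4] = 5; a[5] = 0; a[6] = 15; a[7] = 11; a[8] = 10; a[9] = 12; a[10] = 15; a[11] = 13; a[12] = 16; a[13] = 2; a[14] = 3; a[15] = 15; a[16] = 3; a[17] = 3.
Since (a[16], a[17]) = (a[0], a[1]) = (3, 3) (two consecutive terms determine the rest), the sequence is periodic with period 16.
So a[1026] = a[0 + ((1026-0) mod 16)] = a[2] = 1.

1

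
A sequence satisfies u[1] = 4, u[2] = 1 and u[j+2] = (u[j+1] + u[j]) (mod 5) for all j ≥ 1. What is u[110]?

3

Listing terms: u[1] = 4,  u[2] = 1,  u[3] = 0,  u[4] = 1,  u[5] = 1,  u[6] = 2,  u[7] = 3,  u[8] = 0,  u[9] = 3,  u[10] = 3,  u[11] = 1,  u[12] = 4,  u[13] = 0,  u[14] = 4,  u[15] = 4,  u[16] = 3,  u[17] = 2,  u[18] = 0,  u[19] = 2,  u[20] = 2,  u[21] = 4,  u[22] = 1.
The sequence repeats with period 20.
So u[110] = u[1 + ((110-1) mod 20)] = u[10] = 3.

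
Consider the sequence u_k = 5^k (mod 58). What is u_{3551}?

33

Listing terms: u_0 = 1,  u_1 = 5,  u_2 = 25,  u_3 = 9,  u_4 = 45,  u_5 = 51,  u_6 = 23,  u_7 = 57,  u_8 = 53,  u_9 = 33,  u_{10} = 49,  u_{11} = 13,  u_{12} = 7,  u_{13} = 35,  u_{14} = 1.
Since u_{14} = u_0 = 1, the sequence is periodic with period 14.
So u_{3551} = u_{0 + ((3551-0) mod 14)} = u_9 = 33.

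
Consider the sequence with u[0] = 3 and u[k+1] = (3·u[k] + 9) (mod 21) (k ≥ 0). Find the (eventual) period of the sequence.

6

u[0] = 3, u[1] = 18, u[2] = 0, u[3] = 9, u[4] = 15, u[5] = 12, u[6] = 3.
The sequence repeats with period 6.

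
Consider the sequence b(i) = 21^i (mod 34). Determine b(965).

21

We have b(0) = 1; b(1) = 21; b(2) = 33; b(3) = 13; b(4) = 1.
The sequence repeats with period 4.
So b(965) = b(0 + ((965-0) mod 4)) = b(1) = 21.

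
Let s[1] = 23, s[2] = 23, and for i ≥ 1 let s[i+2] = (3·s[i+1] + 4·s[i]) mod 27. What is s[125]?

s[1] = 23, s[2] = 23, s[3] = 26, s[4] = 8, s[5] = 20, s[6] = 11, s[7] = 5, s[8] = 5, s[9] = 8, s[10] = 17, s[11] = 2, s[12] = 20, s[13] = 14, s[14] = 14, s[15] = 17, s[16] = 26, s[17] = 11, s[18] = 2, s[19] = 23, s[20] = 23.
The sequence repeats with period 18.
(125 - 1) mod 18 = 16, so s[125] = s[17] = 11.

11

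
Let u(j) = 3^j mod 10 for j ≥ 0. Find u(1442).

9

u(0) = 1,  u(1) = 3,  u(2) = 9,  u(3) = 7,  u(4) = 1.
The sequence repeats with period 4.
(1442 - 0) mod 4 = 2, so u(1442) = u(2) = 9.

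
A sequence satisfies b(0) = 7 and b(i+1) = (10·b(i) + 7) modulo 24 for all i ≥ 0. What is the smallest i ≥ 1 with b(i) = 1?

3

b(0) = 7, b(1) = 5, b(2) = 9, b(3) = 1, b(4) = 17, b(5) = 9.
Since b(5) = b(2) = 9, the sequence is eventually periodic: after a pre-period of length 2 it cycles with period 3.
The value 1 first appears (with i ≥ 1) at b(3).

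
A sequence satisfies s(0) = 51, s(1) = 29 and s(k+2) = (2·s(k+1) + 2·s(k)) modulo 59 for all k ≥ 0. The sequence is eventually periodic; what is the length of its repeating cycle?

29

s(0) = 51,  s(1) = 29,  s(2) = 42,  s(3) = 24,  s(4) = 14,  s(5) = 17,  s(6) = 3,  s(7) = 40,  s(8) = 27,  s(9) = 16,  s(10) = 27,  s(11) = 27,  s(12) = 49,  s(13) = 34,  s(14) = 48,  s(15) = 46,  s(16) = 11,  s(17) = 55,  s(18) = 14,  s(19) = 20,  s(20) = 9,  s(21) = 58,  s(22) = 16,  s(23) = 30,  s(24) = 33,  s(25) = 8,  s(26) = 23,  s(27) = 3,  s(28) = 52,  s(29) = 51,  s(30) = 29.
Since (s(29), s(30)) = (s(0), s(1)) = (51, 29) (two consecutive terms determine the rest), the sequence is periodic with period 29.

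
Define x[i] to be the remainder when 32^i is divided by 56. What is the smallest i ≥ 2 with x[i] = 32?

4

x[1] = 32,  x[2] = 16,  x[3] = 8,  x[4] = 32.
The sequence repeats with period 3.
The value 32 next appears (with i ≥ 2) at x[4].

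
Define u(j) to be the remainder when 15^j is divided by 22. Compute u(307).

5

Computing terms: u(1) = 15,  u(2) = 5,  u(3) = 9,  u(4) = 3,  u(5) = 1,  u(6) = 15.
The sequence repeats with period 5.
So u(307) = u(1 + ((307-1) mod 5)) = u(2) = 5.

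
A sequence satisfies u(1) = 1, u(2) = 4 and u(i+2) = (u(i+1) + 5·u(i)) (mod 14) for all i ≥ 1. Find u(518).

4

Computing terms: u(1) = 1,  u(2) = 4,  u(3) = 9,  u(4) = 1,  u(5) = 4.
Since (u(4), u(5)) = (u(1), u(2)) = (1, 4) (two consecutive terms determine the rest), the sequence is periodic with period 3.
(518 - 1) mod 3 = 1, so u(518) = u(2) = 4.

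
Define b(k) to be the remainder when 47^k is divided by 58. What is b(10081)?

47

Computing terms: b(0) = 1, b(1) = 47, b(2) = 5, b(3) = 3, b(4) = 25, b(5) = 15, b(6) = 9, b(7) = 17, b(8) = 45, b(9) = 27, b(10) = 51, b(11) = 19, b(12) = 23, b(13) = 37, b(14) = 57, b(15) = 11, b(16) = 53, b(17) = 55, b(18) = 33, b(19) = 43, b(20) = 49, b(21) = 41, b(22) = 13, b(23) = 31, b(24) = 7, b(25) = 39, b(26) = 35, b(27) = 21, b(28) = 1.
Since b(28) = b(0) = 1, the sequence is periodic with period 28.
So b(10081) = b(0 + ((10081-0) mod 28)) = b(1) = 47.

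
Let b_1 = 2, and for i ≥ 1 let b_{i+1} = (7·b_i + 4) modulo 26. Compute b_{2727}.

b_1 = 2; b_2 = 18; b_3 = 0; b_4 = 4; b_5 = 6; b_6 = 20; b_7 = 14; b_8 = 24; b_9 = 16; b_{10} = 12; b_{11} = 10; b_{12} = 22; b_{13} = 2.
Since b_{13} = b_1 = 2, the sequence is periodic with period 12.
So b_{2727} = b_{1 + ((2727-1) mod 12)} = b_3 = 0.

0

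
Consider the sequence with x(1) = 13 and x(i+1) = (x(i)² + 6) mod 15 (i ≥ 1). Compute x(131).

10

Listing terms: x(1) = 13,  x(2) = 10,  x(3) = 1,  x(4) = 7,  x(5) = 10.
Since x(5) = x(2) = 10, the sequence is eventually periodic: after a pre-period of length 1 it cycles with period 3.
For i ≥ 2, x(i) depends only on (i - 2) mod 3. (131 - 2) mod 3 = 0, so x(131) = x(2) = 10.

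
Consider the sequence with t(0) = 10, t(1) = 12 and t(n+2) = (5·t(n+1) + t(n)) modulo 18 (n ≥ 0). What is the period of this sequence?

8

t(0) = 10,  t(1) = 12,  t(2) = 16,  t(3) = 2,  t(4) = 8,  t(5) = 6,  t(6) = 2,  t(7) = 16,  t(8) = 10,  t(9) = 12.
Since (t(8), t(9)) = (t(0), t(1)) = (10, 12) (two consecutive terms determine the rest), the sequence is periodic with period 8.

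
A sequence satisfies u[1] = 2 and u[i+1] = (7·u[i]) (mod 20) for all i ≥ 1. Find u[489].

u[1] = 2; u[2] = 14; u[3] = 18; u[4] = 6; u[5] = 2.
The sequence repeats with period 4.
(489 - 1) mod 4 = 0, so u[489] = u[1] = 2.

2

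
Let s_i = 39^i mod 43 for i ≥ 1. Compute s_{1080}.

16

Computing terms: s_1 = 39,  s_2 = 16,  s_3 = 22,  s_4 = 41,  s_5 = 8,  s_6 = 11,  s_7 = 42,  s_8 = 4,  s_9 = 27,  s_{10} = 21,  s_{11} = 2,  s_{12} = 35,  s_{13} = 32,  s_{14} = 1,  s_{15} = 39.
Since s_{15} = s_1 = 39, the sequence is periodic with period 14.
(1080 - 1) mod 14 = 1, so s_{1080} = s_2 = 16.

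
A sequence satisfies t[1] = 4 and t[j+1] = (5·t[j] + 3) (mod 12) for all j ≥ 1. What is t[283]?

10

Listing terms: t[1] = 4; t[2] = 11; t[3] = 10; t[4] = 5; t[5] = 4.
Since t[5] = t[1] = 4, the sequence is periodic with period 4.
(283 - 1) mod 4 = 2, so t[283] = t[3] = 10.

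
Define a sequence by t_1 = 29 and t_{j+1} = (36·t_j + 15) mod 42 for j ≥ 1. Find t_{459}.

Listing terms: t_1 = 29; t_2 = 9; t_3 = 3; t_4 = 39; t_5 = 33; t_6 = 27; t_7 = 21; t_8 = 15; t_9 = 9.
Since t_9 = t_2 = 9, the sequence is eventually periodic: after a pre-period of length 1 it cycles with period 7.
For j ≥ 2, t_j depends only on (j - 2) mod 7. (459 - 2) mod 7 = 2, so t_{459} = t_4 = 39.

39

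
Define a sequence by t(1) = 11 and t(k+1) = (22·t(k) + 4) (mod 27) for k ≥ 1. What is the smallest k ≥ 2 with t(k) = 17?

25

Listing terms: t(1) = 11, t(2) = 3, t(3) = 16, t(4) = 5, t(5) = 6, t(6) = 1, t(7) = 26, t(8) = 9, t(9) = 13, t(10) = 20, t(11) = 12, t(12) = 25, t(13) = 14, t(14) = 15, t(15) = 10, t(16) = 8, t(17) = 18, t(18) = 22, t(19) = 2, t(20) = 21, t(21) = 7, t(22) = 23, t(23) = 24, t(24) = 19, t(25) = 17, t(26) = 0, t(27) = 4, t(28) = 11.
Since t(28) = t(1) = 11, the sequence is periodic with period 27.
The value 17 first appears (with k ≥ 2) at t(25).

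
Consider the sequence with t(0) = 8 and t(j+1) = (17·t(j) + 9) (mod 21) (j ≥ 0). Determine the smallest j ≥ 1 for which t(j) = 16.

5

Listing terms: t(0) = 8; t(1) = 19; t(2) = 17; t(3) = 4; t(4) = 14; t(5) = 16; t(6) = 8.
The sequence repeats with period 6.
The value 16 first appears (with j ≥ 1) at t(5).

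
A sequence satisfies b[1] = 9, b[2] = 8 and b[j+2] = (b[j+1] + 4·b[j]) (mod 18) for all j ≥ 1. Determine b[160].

We have b[1] = 9,  b[2] = 8,  b[3] = 8,  b[4] = 4,  b[5] = 0,  b[6] = 16,  b[7] = 16,  b[8] = 8,  b[9] = 0,  b[10] = 14,  b[11] = 14,  b[12] = 16,  b[13] = 0,  b[14] = 10,  b[15] = 10,  b[16] = 14,  b[17] = 0,  b[18] = 2,  b[19] = 2,  b[20] = 10,  b[21] = 0,  b[22] = 4,  b[23] = 4,  b[24] = 2,  b[25] = 0,  b[26] = 8,  b[27] = 8.
Since (b[26], b[27]) = (b[2], b[3]) = (8, 8) (two consecutive terms determine the rest), the sequence is eventually periodic: after a pre-period of length 1 it cycles with period 24.
For j ≥ 2, b[j] depends only on (j - 2) mod 24. (160 - 2) mod 24 = 14, so b[160] = b[16] = 14.

14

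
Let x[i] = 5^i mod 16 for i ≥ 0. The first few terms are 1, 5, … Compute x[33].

Listing terms: x[0] = 1; x[1] = 5; x[2] = 9; x[3] = 13; x[4] = 1.
The sequence repeats with period 4.
(33 - 0) mod 4 = 1, so x[33] = x[1] = 5.

5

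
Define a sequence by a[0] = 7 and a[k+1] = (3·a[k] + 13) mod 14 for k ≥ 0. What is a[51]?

8

We have a[0] = 7,  a[1] = 6,  a[2] = 3,  a[3] = 8,  a[4] = 9,  a[5] = 12,  a[6] = 7.
The sequence repeats with period 6.
So a[51] = a[0 + ((51-0) mod 6)] = a[3] = 8.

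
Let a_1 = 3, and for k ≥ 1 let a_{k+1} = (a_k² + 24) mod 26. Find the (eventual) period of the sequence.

We have a_1 = 3, a_2 = 7, a_3 = 21, a_4 = 23, a_5 = 7.
Since a_5 = a_2 = 7, the sequence is eventually periodic: after a pre-period of length 1 it cycles with period 3.

3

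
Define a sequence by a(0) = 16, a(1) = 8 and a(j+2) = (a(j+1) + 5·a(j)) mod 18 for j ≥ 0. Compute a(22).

10

Listing terms: a(0) = 16,  a(1) = 8,  a(2) = 16,  a(3) = 2,  a(4) = 10,  a(5) = 2,  a(6) = 16,  a(7) = 8.
Since (a(6), a(7)) = (a(0), a(1)) = (16, 8) (two consecutive terms determine the rest), the sequence is periodic with period 6.
(22 - 0) mod 6 = 4, so a(22) = a(4) = 10.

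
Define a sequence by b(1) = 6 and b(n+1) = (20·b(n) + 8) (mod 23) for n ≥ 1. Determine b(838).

Listing terms: b(1) = 6, b(2) = 13, b(3) = 15, b(4) = 9, b(5) = 4, b(6) = 19, b(7) = 20, b(8) = 17, b(9) = 3, b(10) = 22, b(11) = 11, b(12) = 21, b(13) = 14, b(14) = 12, b(15) = 18, b(16) = 0, b(17) = 8, b(18) = 7, b(19) = 10, b(20) = 1, b(21) = 5, b(22) = 16, b(23) = 6.
The sequence repeats with period 22.
(838 - 1) mod 22 = 1, so b(838) = b(2) = 13.

13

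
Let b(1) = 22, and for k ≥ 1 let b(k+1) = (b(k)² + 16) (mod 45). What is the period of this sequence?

3

Listing terms: b(1) = 22, b(2) = 5, b(3) = 41, b(4) = 32, b(5) = 5.
Since b(5) = b(2) = 5, the sequence is eventually periodic: after a pre-period of length 1 it cycles with period 3.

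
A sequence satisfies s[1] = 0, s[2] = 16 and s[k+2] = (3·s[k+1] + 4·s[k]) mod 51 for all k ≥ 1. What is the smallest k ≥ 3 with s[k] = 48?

3

We have s[1] = 0, s[2] = 16, s[3] = 48, s[4] = 4, s[5] = 0, s[6] = 16.
The sequence repeats with period 4.
The value 48 first appears (with k ≥ 3) at s[3].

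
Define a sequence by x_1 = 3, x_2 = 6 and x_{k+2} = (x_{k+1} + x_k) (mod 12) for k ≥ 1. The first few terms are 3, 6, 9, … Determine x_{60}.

Listing terms: x_1 = 3, x_2 = 6, x_3 = 9, x_4 = 3, x_5 = 0, x_6 = 3, x_7 = 3, x_8 = 6.
The sequence repeats with period 6.
(60 - 1) mod 6 = 5, so x_{60} = x_6 = 3.

3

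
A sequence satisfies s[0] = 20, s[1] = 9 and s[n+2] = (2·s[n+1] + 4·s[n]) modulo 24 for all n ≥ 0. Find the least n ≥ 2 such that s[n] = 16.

Computing terms: s[0] = 20,  s[1] = 9,  s[2] = 2,  s[3] = 16,  s[4] = 16,  s[5] = 0,  s[6] = 16,  s[7] = 8,  s[8] = 8,  s[9] = 0,  s[10] = 8,  s[11] = 16,  s[12] = 16.
Since (s[11], s[12]) = (s[3], s[4]) = (16, 16) (two consecutive terms determine the rest), the sequence is eventually periodic: after a pre-period of length 3 it cycles with period 8.
The value 16 first appears (with n ≥ 2) at s[3].

3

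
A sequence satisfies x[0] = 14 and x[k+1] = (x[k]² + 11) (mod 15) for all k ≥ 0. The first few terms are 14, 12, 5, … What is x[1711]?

12

Listing terms: x[0] = 14,  x[1] = 12,  x[2] = 5,  x[3] = 6,  x[4] = 2,  x[5] = 0,  x[6] = 11,  x[7] = 12.
Since x[7] = x[1] = 12, the sequence is eventually periodic: after a pre-period of length 1 it cycles with period 6.
For k ≥ 1, x[k] depends only on (k - 1) mod 6. (1711 - 1) mod 6 = 0, so x[1711] = x[1] = 12.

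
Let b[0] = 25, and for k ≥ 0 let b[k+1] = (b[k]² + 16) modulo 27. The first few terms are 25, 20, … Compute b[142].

Computing terms: b[0] = 25, b[1] = 20, b[2] = 11, b[3] = 2, b[4] = 20.
Since b[4] = b[1] = 20, the sequence is eventually periodic: after a pre-period of length 1 it cycles with period 3.
For k ≥ 1, b[k] depends only on (k - 1) mod 3. (142 - 1) mod 3 = 0, so b[142] = b[1] = 20.

20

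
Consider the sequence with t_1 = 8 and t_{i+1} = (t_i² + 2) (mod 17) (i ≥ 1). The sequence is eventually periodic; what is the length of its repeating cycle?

t_1 = 8,  t_2 = 15,  t_3 = 6,  t_4 = 4,  t_5 = 1,  t_6 = 3,  t_7 = 11,  t_8 = 4.
Since t_8 = t_4 = 4, the sequence is eventually periodic: after a pre-period of length 3 it cycles with period 4.

4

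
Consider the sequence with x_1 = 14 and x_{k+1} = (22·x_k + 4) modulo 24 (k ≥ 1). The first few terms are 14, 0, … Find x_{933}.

4

x_1 = 14; x_2 = 0; x_3 = 4; x_4 = 20; x_5 = 12; x_6 = 4.
Since x_6 = x_3 = 4, the sequence is eventually periodic: after a pre-period of length 2 it cycles with period 3.
For k ≥ 3, x_k depends only on (k - 3) mod 3. (933 - 3) mod 3 = 0, so x_{933} = x_3 = 4.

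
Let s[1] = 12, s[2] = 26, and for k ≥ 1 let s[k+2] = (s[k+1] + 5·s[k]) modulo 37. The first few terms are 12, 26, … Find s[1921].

Computing terms: s[1] = 12,  s[2] = 26,  s[3] = 12,  s[4] = 31,  s[5] = 17,  s[6] = 24,  s[7] = 35,  s[8] = 7,  s[9] = 34,  s[10] = 32,  s[11] = 17,  s[12] = 29,  s[13] = 3,  s[14] = 0,  s[15] = 15,  s[16] = 15,  s[17] = 16,  s[18] = 17,  s[19] = 23,  s[20] = 34,  s[21] = 1,  s[22] = 23,  s[23] = 28,  s[24] = 32,  s[25] = 24,  s[26] = 36,  s[27] = 8,  s[28] = 3,  s[29] = 6,  s[30] = 21,  s[31] = 14,  s[32] = 8,  s[33] = 4,  s[34] = 7,  s[35] = 27,  s[36] = 25,  s[37] = 12,  s[38] = 26.
Since (s[37], s[38]) = (s[1], s[2]) = (12, 26) (two consecutive terms determine the rest), the sequence is periodic with period 36.
So s[1921] = s[1 + ((1921-1) mod 36)] = s[13] = 3.

3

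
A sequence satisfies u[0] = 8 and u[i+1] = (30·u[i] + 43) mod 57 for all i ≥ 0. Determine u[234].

46

u[0] = 8; u[1] = 55; u[2] = 40; u[3] = 46; u[4] = 55.
Since u[4] = u[1] = 55, the sequence is eventually periodic: after a pre-period of length 1 it cycles with period 3.
For i ≥ 1, u[i] depends only on (i - 1) mod 3. (234 - 1) mod 3 = 2, so u[234] = u[3] = 46.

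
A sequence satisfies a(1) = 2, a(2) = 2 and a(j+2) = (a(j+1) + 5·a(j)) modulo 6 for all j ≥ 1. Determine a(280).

Listing terms: a(1) = 2; a(2) = 2; a(3) = 0; a(4) = 4; a(5) = 4; a(6) = 0; a(7) = 2; a(8) = 2.
The sequence repeats with period 6.
(280 - 1) mod 6 = 3, so a(280) = a(4) = 4.

4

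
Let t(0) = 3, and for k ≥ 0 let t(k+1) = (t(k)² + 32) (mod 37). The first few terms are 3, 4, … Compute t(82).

We have t(0) = 3, t(1) = 4, t(2) = 11, t(3) = 5, t(4) = 20, t(5) = 25, t(6) = 28, t(7) = 2, t(8) = 36, t(9) = 33, t(10) = 11.
Since t(10) = t(2) = 11, the sequence is eventually periodic: after a pre-period of length 2 it cycles with period 8.
For k ≥ 2, t(k) depends only on (k - 2) mod 8. (82 - 2) mod 8 = 0, so t(82) = t(2) = 11.

11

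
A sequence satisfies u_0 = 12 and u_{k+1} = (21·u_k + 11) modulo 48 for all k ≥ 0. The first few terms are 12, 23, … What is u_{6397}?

35

u_0 = 12; u_1 = 23; u_2 = 14; u_3 = 17; u_4 = 32; u_5 = 11; u_6 = 2; u_7 = 5; u_8 = 20; u_9 = 47; u_{10} = 38; u_{11} = 41; u_{12} = 8; u_{13} = 35; u_{14} = 26; u_{15} = 29; u_{16} = 44; u_{17} = 23.
Since u_{17} = u_1 = 23, the sequence is eventually periodic: after a pre-period of length 1 it cycles with period 16.
For k ≥ 1, u_k depends only on (k - 1) mod 16. (6397 - 1) mod 16 = 12, so u_{6397} = u_{13} = 35.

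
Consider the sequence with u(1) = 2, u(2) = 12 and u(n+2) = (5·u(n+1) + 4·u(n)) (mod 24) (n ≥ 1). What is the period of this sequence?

8

Computing terms: u(1) = 2,  u(2) = 12,  u(3) = 20,  u(4) = 4,  u(5) = 4,  u(6) = 12,  u(7) = 4,  u(8) = 20,  u(9) = 20,  u(10) = 12,  u(11) = 20.
Since (u(10), u(11)) = (u(2), u(3)) = (12, 20) (two consecutive terms determine the rest), the sequence is eventually periodic: after a pre-period of length 1 it cycles with period 8.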